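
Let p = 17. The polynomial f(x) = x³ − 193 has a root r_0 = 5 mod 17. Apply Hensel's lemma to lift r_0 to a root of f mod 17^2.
r_1 = 56 (mod 289)

Hensel: r_{i+1} = r_i − f(r_i)/f′(r_i) mod 17^{i+2}, where f′(x) = 3x². Iterate:
  r_0 = 5 (mod 17)
  r_1 = 56 (mod 289)
Final: r = 56 with f(r) ≡ 0 mod 17^2.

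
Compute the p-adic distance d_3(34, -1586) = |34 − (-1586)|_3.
d_3(34, -1586) = 1/81

Step 1 — x − y = 34 − (-1586) = 1620. Step 2 — v_3(1620) = 4 (factor: 1620 = (3^4 · 20); the sign does not affect v_p). Step 3 — |x − y|_3 = 3^{-4} = 1/81.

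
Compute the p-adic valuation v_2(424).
v_2(424) = 3

v_2(n) is the largest exponent k such that 2^k divides n. Factor out: 424 = 2^3 · 53. (Sign doesn't affect v_p.) So v_2(424) = 3.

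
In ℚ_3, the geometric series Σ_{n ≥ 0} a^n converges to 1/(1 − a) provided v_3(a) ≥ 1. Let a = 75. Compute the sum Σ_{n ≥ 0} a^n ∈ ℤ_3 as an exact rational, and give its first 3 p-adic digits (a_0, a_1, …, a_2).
Σ a^n = 1/(1 − a) = -1/74;  first 3 digits = (1, 1, 0)

v_3(a) = 1 ≥ 1, so the series converges in ℤ_3 to 1/(1 − a) = 1/(1 − 75) = -1/74. Expand this rational in ℤ_3: compute digits iteratively via d_i = x_i mod 3, x_{i+1} = (x_i − d_i)/3. The first 3 digits are (1, 1, 0).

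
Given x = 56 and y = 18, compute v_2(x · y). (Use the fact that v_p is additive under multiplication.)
v_2(1008) = 4

v_p(x) = 3 (factor: 56 = 2^3 · 7); v_p(y) = 1 (factor: 18 = 2^1 · 9). Additivity: v_p(xy) = v_p(x) + v_p(y) = 3 + 1 = 4. (Direct check: xy = 1008 = 2^4 · (63).)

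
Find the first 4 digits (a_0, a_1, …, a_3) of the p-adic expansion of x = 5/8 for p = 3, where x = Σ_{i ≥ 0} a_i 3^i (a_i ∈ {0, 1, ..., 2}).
(a_0, …, a_3) = (1, 1, 0, 1)

v_3(5/8) = 0 (numerator and denominator both coprime to 3), so x ∈ ℤ_3^×. Compute digits iteratively via a_i = x_i mod 3, x_{i+1} = (x_i − a_i)/3, with x_0 = x:
  x_0 = 5/8;  a_0 = 1;  x_1 = (x_0 − 1)/3 = -1/8
  x_1 = -1/8;  a_1 = 1;  x_2 = (x_1 − 1)/3 = -3/8
  x_2 = -3/8;  a_2 = 0;  x_3 = (x_2 − 0)/3 = -1/8
  x_3 = -1/8;  a_3 = 1;  x_4 = (x_3 − 1)/3 = -3/8
Digits: (1, 1, 0, 1).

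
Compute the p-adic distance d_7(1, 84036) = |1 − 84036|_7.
d_7(1, 84036) = 1/16807

Step 1 — x − y = 1 − 84036 = -84035. Step 2 — v_7(-84035) = 5 (factor: -84035 = −(7^5 · 5); the sign does not affect v_p). Step 3 — |x − y|_7 = 7^{-5} = 1/16807.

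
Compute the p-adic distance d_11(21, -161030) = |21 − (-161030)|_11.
d_11(21, -161030) = 1/161051

Step 1 — x − y = 21 − (-161030) = 161051. Step 2 — v_11(161051) = 5 (factor: 161051 = (11^5 · 1); the sign does not affect v_p). Step 3 — |x − y|_11 = 11^{-5} = 1/161051.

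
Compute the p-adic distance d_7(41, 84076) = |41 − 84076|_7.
d_7(41, 84076) = 1/16807

Step 1 — x − y = 41 − 84076 = -84035. Step 2 — v_7(-84035) = 5 (factor: -84035 = −(7^5 · 5); the sign does not affect v_p). Step 3 — |x − y|_7 = 7^{-5} = 1/16807.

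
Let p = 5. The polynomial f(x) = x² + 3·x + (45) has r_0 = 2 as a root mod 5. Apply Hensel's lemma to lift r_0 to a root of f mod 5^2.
r_1 = 12 (mod 25)

Hensel: r_{i+1} = r_i − f(r_i)·(f′(r_i))^{-1} mod 5^{i+2}, f′(x) = 2x + 3. Iterate:
  r_0 = 2 (mod 5)
  r_1 = 12 (mod 25)
Final: r = 12 satisfies f(r) ≡ 0 mod 5^2.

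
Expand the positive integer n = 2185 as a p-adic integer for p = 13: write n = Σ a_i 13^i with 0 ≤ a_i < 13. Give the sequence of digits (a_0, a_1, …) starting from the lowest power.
(a_0, a_1, …) = (1, 12, 12)

Repeated division by 13 gives the digits low-to-high: 2185 = 1 + 12·13^1 + 12·13^2. Digit sequence: (1, 12, 12).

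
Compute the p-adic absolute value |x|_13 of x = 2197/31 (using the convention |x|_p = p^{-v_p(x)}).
|2197/31|_13 = 1/2197

Step 1 — compute v_13(x) by factoring powers of 13 out of the numerator and denominator: v_13(2197/31) = 3. Step 2 — apply |x|_p = p^{-v_p(x)} = 13^{-3} = 1/2197.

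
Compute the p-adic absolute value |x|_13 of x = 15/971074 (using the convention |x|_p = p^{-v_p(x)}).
|15/971074|_13 = 28561

Step 1 — compute v_13(x) by factoring powers of 13 out of the numerator and denominator: v_13(15/971074) = -4. Step 2 — apply |x|_p = p^{-v_p(x)} = 13^{4} = 28561.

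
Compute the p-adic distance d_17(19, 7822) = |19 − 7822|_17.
d_17(19, 7822) = 1/289

Step 1 — x − y = 19 − 7822 = -7803. Step 2 — v_17(-7803) = 2 (factor: -7803 = −(17^2 · 27); the sign does not affect v_p). Step 3 — |x − y|_17 = 17^{-2} = 1/289.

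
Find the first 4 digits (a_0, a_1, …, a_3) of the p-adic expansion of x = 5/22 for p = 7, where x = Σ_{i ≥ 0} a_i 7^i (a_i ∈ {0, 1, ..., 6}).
(a_0, …, a_3) = (5, 6, 0, 4)

v_7(5/22) = 0 (numerator and denominator both coprime to 7), so x ∈ ℤ_7^×. Compute digits iteratively via a_i = x_i mod 7, x_{i+1} = (x_i − a_i)/7, with x_0 = x:
  x_0 = 5/22;  a_0 = 5;  x_1 = (x_0 − 5)/7 = -15/22
  x_1 = -15/22;  a_1 = 6;  x_2 = (x_1 − 6)/7 = -21/22
  x_2 = -21/22;  a_2 = 0;  x_3 = (x_2 − 0)/7 = -3/22
  x_3 = -3/22;  a_3 = 4;  x_4 = (x_3 − 4)/7 = -13/22
Digits: (5, 6, 0, 4).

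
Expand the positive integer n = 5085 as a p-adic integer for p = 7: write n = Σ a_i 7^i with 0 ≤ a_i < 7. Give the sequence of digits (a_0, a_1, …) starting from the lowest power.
(a_0, a_1, …) = (3, 5, 5, 0, 2)

Repeated division by 7 gives the digits low-to-high: 5085 = 3 + 5·7^1 + 5·7^2 + 2·7^4. Digit sequence: (3, 5, 5, 0, 2).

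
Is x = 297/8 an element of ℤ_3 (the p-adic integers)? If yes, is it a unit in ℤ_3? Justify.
x ∈ ℤ_3 but not a unit; v_3(x) = 3 > 0

ℤ_3 = {x ∈ ℚ_3 : v_3(x) ≥ 0} and ℤ_3^× = {x ∈ ℤ_3 : v_3(x) = 0}. Here v_3(297/8) = v_3(num) − v_3(den) = 3; compare against these criteria.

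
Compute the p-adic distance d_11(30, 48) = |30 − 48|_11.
d_11(30, 48) = 1

Step 1 — x − y = 30 − 48 = -18. Step 2 — v_11(-18) = 0 (factor: -18 = −(11^0 · 18); the sign does not affect v_p). Step 3 — |x − y|_11 = 11^{0} = 1.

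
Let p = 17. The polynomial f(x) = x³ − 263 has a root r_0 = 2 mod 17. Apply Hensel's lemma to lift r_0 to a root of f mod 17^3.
r_2 = 4864 (mod 4913)

Hensel: r_{i+1} = r_i − f(r_i)/f′(r_i) mod 17^{i+2}, where f′(x) = 3x². Iterate:
  r_0 = 2 (mod 17)
  r_1 = 240 (mod 289)
  r_2 = 4864 (mod 4913)
Final: r = 4864 with f(r) ≡ 0 mod 17^3.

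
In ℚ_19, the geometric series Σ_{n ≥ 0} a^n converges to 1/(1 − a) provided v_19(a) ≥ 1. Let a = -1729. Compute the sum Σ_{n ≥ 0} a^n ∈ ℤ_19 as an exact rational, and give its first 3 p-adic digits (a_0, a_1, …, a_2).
Σ a^n = 1/(1 − a) = 1/1730;  first 3 digits = (1, 4, 11)

v_19(a) = 1 ≥ 1, so the series converges in ℤ_19 to 1/(1 − a) = 1/(1 − (-1729)) = 1/1730. Expand this rational in ℤ_19: compute digits iteratively via d_i = x_i mod 19, x_{i+1} = (x_i − d_i)/19. The first 3 digits are (1, 4, 11).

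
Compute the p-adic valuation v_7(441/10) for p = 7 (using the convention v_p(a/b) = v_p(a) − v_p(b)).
v_7(441/10) = 2

Factor powers of 7 from the numerator and denominator of the reduced fraction: 441 = 7^2 · 9 and 10 = 7^0 · 10. Apply v_p(a/b) = v_p(a) − v_p(b): v_7(441/10) = 2 − 0 = 2.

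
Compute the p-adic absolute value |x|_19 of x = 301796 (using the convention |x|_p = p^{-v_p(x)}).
|301796|_19 = 1/6859

Step 1 — compute v_19(x) by factoring powers of 19 out of the numerator and denominator: v_19(301796) = 3. Step 2 — apply |x|_p = p^{-v_p(x)} = 19^{-3} = 1/6859.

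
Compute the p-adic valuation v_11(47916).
v_11(47916) = 3

v_11(n) is the largest exponent k such that 11^k divides n. Factor out: 47916 = 11^3 · 36. (Sign doesn't affect v_p.) So v_11(47916) = 3.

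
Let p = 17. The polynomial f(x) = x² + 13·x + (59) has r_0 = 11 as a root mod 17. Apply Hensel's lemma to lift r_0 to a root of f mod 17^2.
r_1 = 266 (mod 289)

Hensel: r_{i+1} = r_i − f(r_i)·(f′(r_i))^{-1} mod 17^{i+2}, f′(x) = 2x + 13. Iterate:
  r_0 = 11 (mod 17)
  r_1 = 266 (mod 289)
Final: r = 266 satisfies f(r) ≡ 0 mod 17^2.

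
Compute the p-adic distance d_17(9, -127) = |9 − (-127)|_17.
d_17(9, -127) = 1/17

Step 1 — x − y = 9 − (-127) = 136. Step 2 — v_17(136) = 1 (factor: 136 = (17^1 · 8); the sign does not affect v_p). Step 3 — |x − y|_17 = 17^{-1} = 1/17.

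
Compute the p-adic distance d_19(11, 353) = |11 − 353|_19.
d_19(11, 353) = 1/19

Step 1 — x − y = 11 − 353 = -342. Step 2 — v_19(-342) = 1 (factor: -342 = −(19^1 · 18); the sign does not affect v_p). Step 3 — |x − y|_19 = 19^{-1} = 1/19.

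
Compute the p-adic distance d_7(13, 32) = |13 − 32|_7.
d_7(13, 32) = 1

Step 1 — x − y = 13 − 32 = -19. Step 2 — v_7(-19) = 0 (factor: -19 = −(7^0 · 19); the sign does not affect v_p). Step 3 — |x − y|_7 = 7^{0} = 1.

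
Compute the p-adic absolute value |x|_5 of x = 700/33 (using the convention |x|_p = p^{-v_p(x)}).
|700/33|_5 = 1/25

Step 1 — compute v_5(x) by factoring powers of 5 out of the numerator and denominator: v_5(700/33) = 2. Step 2 — apply |x|_p = p^{-v_p(x)} = 5^{-2} = 1/25.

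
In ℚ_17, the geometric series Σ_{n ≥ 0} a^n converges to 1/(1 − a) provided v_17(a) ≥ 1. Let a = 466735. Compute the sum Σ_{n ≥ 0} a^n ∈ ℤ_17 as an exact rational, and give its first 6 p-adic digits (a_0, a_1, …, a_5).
Σ a^n = 1/(1 − a) = -1/466734;  first 6 digits = (1, 0, 0, 10, 5, 0)

v_17(a) = 3 ≥ 1, so the series converges in ℤ_17 to 1/(1 − a) = 1/(1 − 466735) = -1/466734. Expand this rational in ℤ_17: compute digits iteratively via d_i = x_i mod 17, x_{i+1} = (x_i − d_i)/17. The first 6 digits are (1, 0, 0, 10, 5, 0).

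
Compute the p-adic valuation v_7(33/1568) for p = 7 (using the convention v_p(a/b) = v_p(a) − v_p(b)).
v_7(33/1568) = -2

Factor powers of 7 from the numerator and denominator of the reduced fraction: 33 = 7^0 · 33 and 1568 = 7^2 · 32. Apply v_p(a/b) = v_p(a) − v_p(b): v_7(33/1568) = 0 − 2 = -2.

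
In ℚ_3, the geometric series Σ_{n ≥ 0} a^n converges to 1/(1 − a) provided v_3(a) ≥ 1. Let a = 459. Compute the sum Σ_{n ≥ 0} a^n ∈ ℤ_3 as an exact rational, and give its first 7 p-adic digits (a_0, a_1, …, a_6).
Σ a^n = 1/(1 − a) = -1/458;  first 7 digits = (1, 0, 0, 2, 2, 1, 1)

v_3(a) = 3 ≥ 1, so the series converges in ℤ_3 to 1/(1 − a) = 1/(1 − 459) = -1/458. Expand this rational in ℤ_3: compute digits iteratively via d_i = x_i mod 3, x_{i+1} = (x_i − d_i)/3. The first 7 digits are (1, 0, 0, 2, 2, 1, 1).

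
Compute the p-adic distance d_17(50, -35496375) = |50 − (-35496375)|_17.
d_17(50, -35496375) = 1/1419857

Step 1 — x − y = 50 − (-35496375) = 35496425. Step 2 — v_17(35496425) = 5 (factor: 35496425 = (17^5 · 25); the sign does not affect v_p). Step 3 — |x − y|_17 = 17^{-5} = 1/1419857.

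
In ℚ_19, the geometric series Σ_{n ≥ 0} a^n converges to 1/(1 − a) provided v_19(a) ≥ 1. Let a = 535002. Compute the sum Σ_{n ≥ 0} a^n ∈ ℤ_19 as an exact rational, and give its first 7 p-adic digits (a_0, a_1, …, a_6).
Σ a^n = 1/(1 − a) = -1/535001;  first 7 digits = (1, 0, 0, 2, 4, 0, 4)

v_19(a) = 3 ≥ 1, so the series converges in ℤ_19 to 1/(1 − a) = 1/(1 − 535002) = -1/535001. Expand this rational in ℤ_19: compute digits iteratively via d_i = x_i mod 19, x_{i+1} = (x_i − d_i)/19. The first 7 digits are (1, 0, 0, 2, 4, 0, 4).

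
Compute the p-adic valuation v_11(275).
v_11(275) = 1

v_11(n) is the largest exponent k such that 11^k divides n. Factor out: 275 = 11^1 · 25. (Sign doesn't affect v_p.) So v_11(275) = 1.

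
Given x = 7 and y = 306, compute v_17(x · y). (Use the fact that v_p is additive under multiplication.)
v_17(2142) = 1

v_p(x) = 0 (factor: 7 = 17^0 · 7); v_p(y) = 1 (factor: 306 = 17^1 · 18). Additivity: v_p(xy) = v_p(x) + v_p(y) = 0 + 1 = 1. (Direct check: xy = 2142 = 17^1 · (126).)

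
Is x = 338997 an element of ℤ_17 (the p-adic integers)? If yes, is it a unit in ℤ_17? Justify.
x ∈ ℤ_17 but not a unit; v_17(x) = 3 > 0

ℤ_17 = {x ∈ ℚ_17 : v_17(x) ≥ 0} and ℤ_17^× = {x ∈ ℤ_17 : v_17(x) = 0}. Here v_17(338997) = v_17(num) − v_17(den) = 3; compare against these criteria.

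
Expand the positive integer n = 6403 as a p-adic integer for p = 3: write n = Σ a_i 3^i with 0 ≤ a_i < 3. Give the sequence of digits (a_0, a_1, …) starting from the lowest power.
(a_0, a_1, …) = (1, 1, 0, 0, 1, 2, 2, 2)

Repeated division by 3 gives the digits low-to-high: 6403 = 1 + 1·3^1 + 1·3^4 + 2·3^5 + 2·3^6 + 2·3^7. Digit sequence: (1, 1, 0, 0, 1, 2, 2, 2).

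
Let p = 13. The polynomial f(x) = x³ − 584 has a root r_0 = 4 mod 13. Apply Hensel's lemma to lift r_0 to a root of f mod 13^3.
r_2 = 550 (mod 2197)

Hensel: r_{i+1} = r_i − f(r_i)/f′(r_i) mod 13^{i+2}, where f′(x) = 3x². Iterate:
  r_0 = 4 (mod 13)
  r_1 = 43 (mod 169)
  r_2 = 550 (mod 2197)
Final: r = 550 with f(r) ≡ 0 mod 13^3.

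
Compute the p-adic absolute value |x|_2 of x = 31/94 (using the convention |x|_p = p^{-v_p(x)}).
|31/94|_2 = 2

Step 1 — compute v_2(x) by factoring powers of 2 out of the numerator and denominator: v_2(31/94) = -1. Step 2 — apply |x|_p = p^{-v_p(x)} = 2^{1} = 2.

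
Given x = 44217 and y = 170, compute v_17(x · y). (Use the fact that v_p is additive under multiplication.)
v_17(7516890) = 4

v_p(x) = 3 (factor: 44217 = 17^3 · 9); v_p(y) = 1 (factor: 170 = 17^1 · 10). Additivity: v_p(xy) = v_p(x) + v_p(y) = 3 + 1 = 4. (Direct check: xy = 7516890 = 17^4 · (90).)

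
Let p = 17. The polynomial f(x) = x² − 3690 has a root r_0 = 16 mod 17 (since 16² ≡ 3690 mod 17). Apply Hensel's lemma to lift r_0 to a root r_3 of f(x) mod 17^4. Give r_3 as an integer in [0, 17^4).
r_3 = 79797 (mod 83521)

Hensel's recurrence: r_{i+1} = r_i − f(r_i)·(f′(r_i))^{-1} mod 17^{i+2}, with f′(x) = 2x. Iterate:
  r_0 = 16 (mod 17)
  r_1 = 33 (mod 289)
  r_2 = 1189 (mod 4913)
  r_3 = 79797 (mod 83521)
Final: r_3 = 79797, and one checks f(r_3) ≡ 0 mod 17^4.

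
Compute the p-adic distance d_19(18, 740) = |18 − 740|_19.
d_19(18, 740) = 1/361

Step 1 — x − y = 18 − 740 = -722. Step 2 — v_19(-722) = 2 (factor: -722 = −(19^2 · 2); the sign does not affect v_p). Step 3 — |x − y|_19 = 19^{-2} = 1/361.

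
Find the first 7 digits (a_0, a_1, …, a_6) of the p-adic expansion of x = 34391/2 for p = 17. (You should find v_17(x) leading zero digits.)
(a_0, …, a_6) = (0, 0, 0, 12, 8, 8, 8)

v_17(34391/2) = 3, so a_0 = ... = a_2 = 0. Factor out: x = 17^3 · u with u = 7/2 a unit in ℤ_17. Expand u iteratively via a_{v+i} = u_i mod 17, u_{i+1} = (u_i − a_{v+i})/17:
  u_0 = 7/2;  a_3 = 12;  u_1 = (u_0 − 12)/17 = -1/2
  u_1 = -1/2;  a_4 = 8;  u_2 = (u_1 − 8)/17 = -1/2
  u_2 = -1/2;  a_5 = 8;  u_3 = (u_2 − 8)/17 = -1/2
  u_3 = -1/2;  a_6 = 8;  u_4 = (u_3 − 8)/17 = -1/2
Digits: (0, 0, 0, 12, 8, 8, 8).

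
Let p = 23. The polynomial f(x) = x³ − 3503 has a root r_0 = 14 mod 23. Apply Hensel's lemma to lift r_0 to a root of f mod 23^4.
r_3 = 201540 (mod 279841)

Hensel: r_{i+1} = r_i − f(r_i)/f′(r_i) mod 23^{i+2}, where f′(x) = 3x². Iterate:
  r_0 = 14 (mod 23)
  r_1 = 520 (mod 529)
  r_2 = 6868 (mod 12167)
  r_3 = 201540 (mod 279841)
Final: r = 201540 with f(r) ≡ 0 mod 23^4.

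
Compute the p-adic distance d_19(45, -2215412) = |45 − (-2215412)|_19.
d_19(45, -2215412) = 1/130321

Step 1 — x − y = 45 − (-2215412) = 2215457. Step 2 — v_19(2215457) = 4 (factor: 2215457 = (19^4 · 17); the sign does not affect v_p). Step 3 — |x − y|_19 = 19^{-4} = 1/130321.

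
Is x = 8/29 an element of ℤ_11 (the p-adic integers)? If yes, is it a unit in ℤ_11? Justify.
x ∈ ℤ_11^× (unit); v_11(x) = 0

ℤ_11 = {x ∈ ℚ_11 : v_11(x) ≥ 0} and ℤ_11^× = {x ∈ ℤ_11 : v_11(x) = 0}. Here v_11(8/29) = v_11(num) − v_11(den) = 0; compare against these criteria.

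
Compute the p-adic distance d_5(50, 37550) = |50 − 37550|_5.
d_5(50, 37550) = 1/3125

Step 1 — x − y = 50 − 37550 = -37500. Step 2 — v_5(-37500) = 5 (factor: -37500 = −(5^5 · 12); the sign does not affect v_p). Step 3 — |x − y|_5 = 5^{-5} = 1/3125.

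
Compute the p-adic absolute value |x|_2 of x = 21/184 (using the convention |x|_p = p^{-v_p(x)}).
|21/184|_2 = 8

Step 1 — compute v_2(x) by factoring powers of 2 out of the numerator and denominator: v_2(21/184) = -3. Step 2 — apply |x|_p = p^{-v_p(x)} = 2^{3} = 8.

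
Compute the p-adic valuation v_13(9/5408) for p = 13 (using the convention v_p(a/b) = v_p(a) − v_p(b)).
v_13(9/5408) = -2

Factor powers of 13 from the numerator and denominator of the reduced fraction: 9 = 13^0 · 9 and 5408 = 13^2 · 32. Apply v_p(a/b) = v_p(a) − v_p(b): v_13(9/5408) = 0 − 2 = -2.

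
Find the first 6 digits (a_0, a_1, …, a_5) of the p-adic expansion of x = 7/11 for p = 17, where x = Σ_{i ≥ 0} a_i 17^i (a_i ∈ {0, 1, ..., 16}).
(a_0, …, a_5) = (13, 7, 15, 13, 10, 4)

v_17(7/11) = 0 (numerator and denominator both coprime to 17), so x ∈ ℤ_17^×. Compute digits iteratively via a_i = x_i mod 17, x_{i+1} = (x_i − a_i)/17, with x_0 = x:
  x_0 = 7/11;  a_0 = 13;  x_1 = (x_0 − 13)/17 = -8/11
  x_1 = -8/11;  a_1 = 7;  x_2 = (x_1 − 7)/17 = -5/11
  x_2 = -5/11;  a_2 = 15;  x_3 = (x_2 − 15)/17 = -10/11
  x_3 = -10/11;  a_3 = 13;  x_4 = (x_3 − 13)/17 = -9/11
  x_4 = -9/11;  a_4 = 10;  x_5 = (x_4 − 10)/17 = -7/11
  x_5 = -7/11;  a_5 = 4;  x_6 = (x_5 − 4)/17 = -3/11
Digits: (13, 7, 15, 13, 10, 4).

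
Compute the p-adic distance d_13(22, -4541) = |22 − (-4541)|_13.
d_13(22, -4541) = 1/169

Step 1 — x − y = 22 − (-4541) = 4563. Step 2 — v_13(4563) = 2 (factor: 4563 = (13^2 · 27); the sign does not affect v_p). Step 3 — |x − y|_13 = 13^{-2} = 1/169.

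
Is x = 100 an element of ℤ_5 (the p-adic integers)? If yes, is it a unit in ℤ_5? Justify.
x ∈ ℤ_5 but not a unit; v_5(x) = 2 > 0

ℤ_5 = {x ∈ ℚ_5 : v_5(x) ≥ 0} and ℤ_5^× = {x ∈ ℤ_5 : v_5(x) = 0}. Here v_5(100) = v_5(num) − v_5(den) = 2; compare against these criteria.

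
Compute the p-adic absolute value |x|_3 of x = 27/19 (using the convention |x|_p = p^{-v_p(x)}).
|27/19|_3 = 1/27

Step 1 — compute v_3(x) by factoring powers of 3 out of the numerator and denominator: v_3(27/19) = 3. Step 2 — apply |x|_p = p^{-v_p(x)} = 3^{-3} = 1/27.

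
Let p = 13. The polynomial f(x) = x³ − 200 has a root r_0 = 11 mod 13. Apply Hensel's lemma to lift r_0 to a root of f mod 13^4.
r_3 = 14324 (mod 28561)

Hensel: r_{i+1} = r_i − f(r_i)/f′(r_i) mod 13^{i+2}, where f′(x) = 3x². Iterate:
  r_0 = 11 (mod 13)
  r_1 = 128 (mod 169)
  r_2 = 1142 (mod 2197)
  r_3 = 14324 (mod 28561)
Final: r = 14324 with f(r) ≡ 0 mod 13^4.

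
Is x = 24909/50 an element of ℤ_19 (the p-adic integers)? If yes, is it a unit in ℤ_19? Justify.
x ∈ ℤ_19 but not a unit; v_19(x) = 2 > 0

ℤ_19 = {x ∈ ℚ_19 : v_19(x) ≥ 0} and ℤ_19^× = {x ∈ ℤ_19 : v_19(x) = 0}. Here v_19(24909/50) = v_19(num) − v_19(den) = 2; compare against these criteria.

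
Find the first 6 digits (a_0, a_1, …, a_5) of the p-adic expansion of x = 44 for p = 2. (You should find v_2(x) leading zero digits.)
(a_0, …, a_5) = (0, 0, 1, 1, 0, 1)

v_2(44) = 2, so a_0 = ... = a_1 = 0. Factor out: x = 2^2 · u with u = 11 a unit in ℤ_2. Expand u iteratively via a_{v+i} = u_i mod 2, u_{i+1} = (u_i − a_{v+i})/2:
  u_0 = 11;  a_2 = 1;  u_1 = (u_0 − 1)/2 = 5
  u_1 = 5;  a_3 = 1;  u_2 = (u_1 − 1)/2 = 2
  u_2 = 2;  a_4 = 0;  u_3 = (u_2 − 0)/2 = 1
  u_3 = 1;  a_5 = 1;  u_4 = (u_3 − 1)/2 = 0
Digits: (0, 0, 1, 1, 0, 1).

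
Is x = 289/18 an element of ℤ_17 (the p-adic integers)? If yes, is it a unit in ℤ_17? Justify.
x ∈ ℤ_17 but not a unit; v_17(x) = 2 > 0

ℤ_17 = {x ∈ ℚ_17 : v_17(x) ≥ 0} and ℤ_17^× = {x ∈ ℤ_17 : v_17(x) = 0}. Here v_17(289/18) = v_17(num) − v_17(den) = 2; compare against these criteria.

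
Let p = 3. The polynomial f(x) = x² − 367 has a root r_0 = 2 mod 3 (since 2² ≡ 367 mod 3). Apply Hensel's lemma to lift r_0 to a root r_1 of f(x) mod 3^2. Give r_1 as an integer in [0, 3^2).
r_1 = 5 (mod 9)

Hensel's recurrence: r_{i+1} = r_i − f(r_i)·(f′(r_i))^{-1} mod 3^{i+2}, with f′(x) = 2x. Iterate:
  r_0 = 2 (mod 3)
  r_1 = 5 (mod 9)
Final: r_1 = 5, and one checks f(r_1) ≡ 0 mod 3^2.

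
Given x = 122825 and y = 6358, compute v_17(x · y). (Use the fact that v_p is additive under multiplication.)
v_17(780921350) = 5

v_p(x) = 3 (factor: 122825 = 17^3 · 25); v_p(y) = 2 (factor: 6358 = 17^2 · 22). Additivity: v_p(xy) = v_p(x) + v_p(y) = 3 + 2 = 5. (Direct check: xy = 780921350 = 17^5 · (550).)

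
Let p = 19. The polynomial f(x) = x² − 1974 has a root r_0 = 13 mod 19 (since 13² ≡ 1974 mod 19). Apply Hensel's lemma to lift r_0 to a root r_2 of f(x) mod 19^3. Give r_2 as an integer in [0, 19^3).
r_2 = 6150 (mod 6859)

Hensel's recurrence: r_{i+1} = r_i − f(r_i)·(f′(r_i))^{-1} mod 19^{i+2}, with f′(x) = 2x. Iterate:
  r_0 = 13 (mod 19)
  r_1 = 13 (mod 361)
  r_2 = 6150 (mod 6859)
Final: r_2 = 6150, and one checks f(r_2) ≡ 0 mod 19^3.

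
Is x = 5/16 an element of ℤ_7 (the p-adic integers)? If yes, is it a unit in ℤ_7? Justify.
x ∈ ℤ_7^× (unit); v_7(x) = 0

ℤ_7 = {x ∈ ℚ_7 : v_7(x) ≥ 0} and ℤ_7^× = {x ∈ ℤ_7 : v_7(x) = 0}. Here v_7(5/16) = v_7(num) − v_7(den) = 0; compare against these criteria.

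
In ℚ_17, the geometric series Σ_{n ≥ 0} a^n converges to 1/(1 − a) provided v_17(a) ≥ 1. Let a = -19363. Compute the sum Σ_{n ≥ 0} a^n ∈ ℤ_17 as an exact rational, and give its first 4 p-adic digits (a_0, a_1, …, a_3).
Σ a^n = 1/(1 − a) = 1/19364;  first 4 digits = (1, 0, 1, 13)

v_17(a) = 2 ≥ 1, so the series converges in ℤ_17 to 1/(1 − a) = 1/(1 − (-19363)) = 1/19364. Expand this rational in ℤ_17: compute digits iteratively via d_i = x_i mod 17, x_{i+1} = (x_i − d_i)/17. The first 4 digits are (1, 0, 1, 13).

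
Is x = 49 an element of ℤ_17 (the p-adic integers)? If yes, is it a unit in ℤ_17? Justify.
x ∈ ℤ_17^× (unit); v_17(x) = 0

ℤ_17 = {x ∈ ℚ_17 : v_17(x) ≥ 0} and ℤ_17^× = {x ∈ ℤ_17 : v_17(x) = 0}. Here v_17(49) = v_17(num) − v_17(den) = 0; compare against these criteria.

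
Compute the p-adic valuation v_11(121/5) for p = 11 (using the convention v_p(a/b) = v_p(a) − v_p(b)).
v_11(121/5) = 2

Factor powers of 11 from the numerator and denominator of the reduced fraction: 121 = 11^2 · 1 and 5 = 11^0 · 5. Apply v_p(a/b) = v_p(a) − v_p(b): v_11(121/5) = 2 − 0 = 2.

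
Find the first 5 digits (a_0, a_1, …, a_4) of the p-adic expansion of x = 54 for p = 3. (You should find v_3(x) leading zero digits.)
(a_0, …, a_4) = (0, 0, 0, 2, 0)

v_3(54) = 3, so a_0 = ... = a_2 = 0. Factor out: x = 3^3 · u with u = 2 a unit in ℤ_3. Expand u iteratively via a_{v+i} = u_i mod 3, u_{i+1} = (u_i − a_{v+i})/3:
  u_0 = 2;  a_3 = 2;  u_1 = (u_0 − 2)/3 = 0
  u_1 = 0;  a_4 = 0;  u_2 = (u_1 − 0)/3 = 0
Digits: (0, 0, 0, 2, 0).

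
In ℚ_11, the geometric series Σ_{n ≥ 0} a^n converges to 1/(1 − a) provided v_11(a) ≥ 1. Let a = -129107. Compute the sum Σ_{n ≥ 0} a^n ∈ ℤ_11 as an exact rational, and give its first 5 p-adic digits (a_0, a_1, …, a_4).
Σ a^n = 1/(1 − a) = 1/129108;  first 5 digits = (1, 0, 0, 2, 2)

v_11(a) = 3 ≥ 1, so the series converges in ℤ_11 to 1/(1 − a) = 1/(1 − (-129107)) = 1/129108. Expand this rational in ℤ_11: compute digits iteratively via d_i = x_i mod 11, x_{i+1} = (x_i − d_i)/11. The first 5 digits are (1, 0, 0, 2, 2).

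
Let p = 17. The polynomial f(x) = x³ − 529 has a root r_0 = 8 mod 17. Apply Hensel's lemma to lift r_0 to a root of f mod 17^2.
r_1 = 127 (mod 289)

Hensel: r_{i+1} = r_i − f(r_i)/f′(r_i) mod 17^{i+2}, where f′(x) = 3x². Iterate:
  r_0 = 8 (mod 17)
  r_1 = 127 (mod 289)
Final: r = 127 with f(r) ≡ 0 mod 17^2.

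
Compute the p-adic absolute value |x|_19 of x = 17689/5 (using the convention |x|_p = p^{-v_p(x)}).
|17689/5|_19 = 1/361

Step 1 — compute v_19(x) by factoring powers of 19 out of the numerator and denominator: v_19(17689/5) = 2. Step 2 — apply |x|_p = p^{-v_p(x)} = 19^{-2} = 1/361.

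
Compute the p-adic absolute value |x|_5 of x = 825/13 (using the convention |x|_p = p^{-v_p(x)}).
|825/13|_5 = 1/25

Step 1 — compute v_5(x) by factoring powers of 5 out of the numerator and denominator: v_5(825/13) = 2. Step 2 — apply |x|_p = p^{-v_p(x)} = 5^{-2} = 1/25.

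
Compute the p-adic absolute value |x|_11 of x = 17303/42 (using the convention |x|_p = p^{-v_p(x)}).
|17303/42|_11 = 1/1331

Step 1 — compute v_11(x) by factoring powers of 11 out of the numerator and denominator: v_11(17303/42) = 3. Step 2 — apply |x|_p = p^{-v_p(x)} = 11^{-3} = 1/1331.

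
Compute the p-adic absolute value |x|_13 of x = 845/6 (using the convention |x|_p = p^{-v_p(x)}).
|845/6|_13 = 1/169

Step 1 — compute v_13(x) by factoring powers of 13 out of the numerator and denominator: v_13(845/6) = 2. Step 2 — apply |x|_p = p^{-v_p(x)} = 13^{-2} = 1/169.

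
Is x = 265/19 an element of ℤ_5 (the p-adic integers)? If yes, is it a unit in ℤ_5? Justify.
x ∈ ℤ_5 but not a unit; v_5(x) = 1 > 0

ℤ_5 = {x ∈ ℚ_5 : v_5(x) ≥ 0} and ℤ_5^× = {x ∈ ℤ_5 : v_5(x) = 0}. Here v_5(265/19) = v_5(num) − v_5(den) = 1; compare against these criteria.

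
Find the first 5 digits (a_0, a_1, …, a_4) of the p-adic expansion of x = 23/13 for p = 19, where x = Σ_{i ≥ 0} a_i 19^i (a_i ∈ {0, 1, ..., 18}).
(a_0, …, a_4) = (12, 17, 2, 13, 11)

v_19(23/13) = 0 (numerator and denominator both coprime to 19), so x ∈ ℤ_19^×. Compute digits iteratively via a_i = x_i mod 19, x_{i+1} = (x_i − a_i)/19, with x_0 = x:
  x_0 = 23/13;  a_0 = 12;  x_1 = (x_0 − 12)/19 = -7/13
  x_1 = -7/13;  a_1 = 17;  x_2 = (x_1 − 17)/19 = -12/13
  x_2 = -12/13;  a_2 = 2;  x_3 = (x_2 − 2)/19 = -2/13
  x_3 = -2/13;  a_3 = 13;  x_4 = (x_3 − 13)/19 = -9/13
  x_4 = -9/13;  a_4 = 11;  x_5 = (x_4 − 11)/19 = -8/13
Digits: (12, 17, 2, 13, 11).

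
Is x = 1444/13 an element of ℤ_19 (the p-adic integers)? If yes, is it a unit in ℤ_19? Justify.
x ∈ ℤ_19 but not a unit; v_19(x) = 2 > 0

ℤ_19 = {x ∈ ℚ_19 : v_19(x) ≥ 0} and ℤ_19^× = {x ∈ ℤ_19 : v_19(x) = 0}. Here v_19(1444/13) = v_19(num) − v_19(den) = 2; compare against these criteria.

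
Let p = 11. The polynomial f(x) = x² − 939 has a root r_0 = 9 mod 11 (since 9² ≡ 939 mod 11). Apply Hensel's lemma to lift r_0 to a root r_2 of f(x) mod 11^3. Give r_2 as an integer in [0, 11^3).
r_2 = 218 (mod 1331)

Hensel's recurrence: r_{i+1} = r_i − f(r_i)·(f′(r_i))^{-1} mod 11^{i+2}, with f′(x) = 2x. Iterate:
  r_0 = 9 (mod 11)
  r_1 = 97 (mod 121)
  r_2 = 218 (mod 1331)
Final: r_2 = 218, and one checks f(r_2) ≡ 0 mod 11^3.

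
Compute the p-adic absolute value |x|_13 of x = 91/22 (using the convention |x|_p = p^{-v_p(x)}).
|91/22|_13 = 1/13

Step 1 — compute v_13(x) by factoring powers of 13 out of the numerator and denominator: v_13(91/22) = 1. Step 2 — apply |x|_p = p^{-v_p(x)} = 13^{-1} = 1/13.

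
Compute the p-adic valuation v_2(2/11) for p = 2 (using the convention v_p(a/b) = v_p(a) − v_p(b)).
v_2(2/11) = 1

Factor powers of 2 from the numerator and denominator of the reduced fraction: 2 = 2^1 · 1 and 11 = 2^0 · 11. Apply v_p(a/b) = v_p(a) − v_p(b): v_2(2/11) = 1 − 0 = 1.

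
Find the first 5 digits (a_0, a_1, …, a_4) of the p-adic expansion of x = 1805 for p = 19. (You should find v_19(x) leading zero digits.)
(a_0, …, a_4) = (0, 0, 5, 0, 0)

v_19(1805) = 2, so a_0 = ... = a_1 = 0. Factor out: x = 19^2 · u with u = 5 a unit in ℤ_19. Expand u iteratively via a_{v+i} = u_i mod 19, u_{i+1} = (u_i − a_{v+i})/19:
  u_0 = 5;  a_2 = 5;  u_1 = (u_0 − 5)/19 = 0
  u_1 = 0;  a_3 = 0;  u_2 = (u_1 − 0)/19 = 0
  u_2 = 0;  a_4 = 0;  u_3 = (u_2 − 0)/19 = 0
Digits: (0, 0, 5, 0, 0).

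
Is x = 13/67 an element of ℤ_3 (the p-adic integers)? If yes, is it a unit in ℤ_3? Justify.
x ∈ ℤ_3^× (unit); v_3(x) = 0

ℤ_3 = {x ∈ ℚ_3 : v_3(x) ≥ 0} and ℤ_3^× = {x ∈ ℤ_3 : v_3(x) = 0}. Here v_3(13/67) = v_3(num) − v_3(den) = 0; compare against these criteria.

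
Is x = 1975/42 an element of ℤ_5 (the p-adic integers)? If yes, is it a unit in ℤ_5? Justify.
x ∈ ℤ_5 but not a unit; v_5(x) = 2 > 0

ℤ_5 = {x ∈ ℚ_5 : v_5(x) ≥ 0} and ℤ_5^× = {x ∈ ℤ_5 : v_5(x) = 0}. Here v_5(1975/42) = v_5(num) − v_5(den) = 2; compare against these criteria.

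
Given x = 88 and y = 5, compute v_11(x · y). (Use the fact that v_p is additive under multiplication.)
v_11(440) = 1

v_p(x) = 1 (factor: 88 = 11^1 · 8); v_p(y) = 0 (factor: 5 = 11^0 · 5). Additivity: v_p(xy) = v_p(x) + v_p(y) = 1 + 0 = 1. (Direct check: xy = 440 = 11^1 · (40).)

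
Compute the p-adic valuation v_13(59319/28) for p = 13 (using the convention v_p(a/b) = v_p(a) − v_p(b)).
v_13(59319/28) = 3

Factor powers of 13 from the numerator and denominator of the reduced fraction: 59319 = 13^3 · 27 and 28 = 13^0 · 28. Apply v_p(a/b) = v_p(a) − v_p(b): v_13(59319/28) = 3 − 0 = 3.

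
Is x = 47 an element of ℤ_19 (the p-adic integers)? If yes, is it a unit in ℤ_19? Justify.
x ∈ ℤ_19^× (unit); v_19(x) = 0

ℤ_19 = {x ∈ ℚ_19 : v_19(x) ≥ 0} and ℤ_19^× = {x ∈ ℤ_19 : v_19(x) = 0}. Here v_19(47) = v_19(num) − v_19(den) = 0; compare against these criteria.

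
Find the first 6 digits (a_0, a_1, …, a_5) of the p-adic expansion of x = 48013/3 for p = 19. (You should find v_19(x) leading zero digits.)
(a_0, …, a_5) = (0, 0, 0, 15, 12, 12)

v_19(48013/3) = 3, so a_0 = ... = a_2 = 0. Factor out: x = 19^3 · u with u = 7/3 a unit in ℤ_19. Expand u iteratively via a_{v+i} = u_i mod 19, u_{i+1} = (u_i − a_{v+i})/19:
  u_0 = 7/3;  a_3 = 15;  u_1 = (u_0 − 15)/19 = -2/3
  u_1 = -2/3;  a_4 = 12;  u_2 = (u_1 − 12)/19 = -2/3
  u_2 = -2/3;  a_5 = 12;  u_3 = (u_2 − 12)/19 = -2/3
Digits: (0, 0, 0, 15, 12, 12).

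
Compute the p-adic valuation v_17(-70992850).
v_17(-70992850) = 5

v_17(n) is the largest exponent k such that 17^k divides n. Factor out: -70992850 = -17^5 · 50. (Sign doesn't affect v_p.) So v_17(-70992850) = 5.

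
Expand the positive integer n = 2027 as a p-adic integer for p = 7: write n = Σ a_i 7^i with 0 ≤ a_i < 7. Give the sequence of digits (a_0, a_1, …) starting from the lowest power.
(a_0, a_1, …) = (4, 2, 6, 5)

Repeated division by 7 gives the digits low-to-high: 2027 = 4 + 2·7^1 + 6·7^2 + 5·7^3. Digit sequence: (4, 2, 6, 5).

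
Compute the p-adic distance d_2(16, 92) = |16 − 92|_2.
d_2(16, 92) = 1/4

Step 1 — x − y = 16 − 92 = -76. Step 2 — v_2(-76) = 2 (factor: -76 = −(2^2 · 19); the sign does not affect v_p). Step 3 — |x − y|_2 = 2^{-2} = 1/4.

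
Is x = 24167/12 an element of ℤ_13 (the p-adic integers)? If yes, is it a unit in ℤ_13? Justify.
x ∈ ℤ_13 but not a unit; v_13(x) = 3 > 0

ℤ_13 = {x ∈ ℚ_13 : v_13(x) ≥ 0} and ℤ_13^× = {x ∈ ℤ_13 : v_13(x) = 0}. Here v_13(24167/12) = v_13(num) − v_13(den) = 3; compare against these criteria.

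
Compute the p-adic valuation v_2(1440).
v_2(1440) = 5

v_2(n) is the largest exponent k such that 2^k divides n. Factor out: 1440 = 2^5 · 45. (Sign doesn't affect v_p.) So v_2(1440) = 5.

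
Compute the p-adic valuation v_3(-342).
v_3(-342) = 2

v_3(n) is the largest exponent k such that 3^k divides n. Factor out: -342 = -3^2 · 38. (Sign doesn't affect v_p.) So v_3(-342) = 2.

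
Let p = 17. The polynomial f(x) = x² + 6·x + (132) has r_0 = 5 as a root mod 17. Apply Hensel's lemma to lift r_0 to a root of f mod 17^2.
r_1 = 192 (mod 289)

Hensel: r_{i+1} = r_i − f(r_i)·(f′(r_i))^{-1} mod 17^{i+2}, f′(x) = 2x + 6. Iterate:
  r_0 = 5 (mod 17)
  r_1 = 192 (mod 289)
Final: r = 192 satisfies f(r) ≡ 0 mod 17^2.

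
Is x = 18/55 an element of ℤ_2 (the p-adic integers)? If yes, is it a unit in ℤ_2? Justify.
x ∈ ℤ_2 but not a unit; v_2(x) = 1 > 0

ℤ_2 = {x ∈ ℚ_2 : v_2(x) ≥ 0} and ℤ_2^× = {x ∈ ℤ_2 : v_2(x) = 0}. Here v_2(18/55) = v_2(num) − v_2(den) = 1; compare against these criteria.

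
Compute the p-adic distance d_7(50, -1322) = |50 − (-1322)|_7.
d_7(50, -1322) = 1/343

Step 1 — x − y = 50 − (-1322) = 1372. Step 2 — v_7(1372) = 3 (factor: 1372 = (7^3 · 4); the sign does not affect v_p). Step 3 — |x − y|_7 = 7^{-3} = 1/343.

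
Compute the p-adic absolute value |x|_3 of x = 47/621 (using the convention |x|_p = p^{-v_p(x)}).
|47/621|_3 = 27

Step 1 — compute v_3(x) by factoring powers of 3 out of the numerator and denominator: v_3(47/621) = -3. Step 2 — apply |x|_p = p^{-v_p(x)} = 3^{3} = 27.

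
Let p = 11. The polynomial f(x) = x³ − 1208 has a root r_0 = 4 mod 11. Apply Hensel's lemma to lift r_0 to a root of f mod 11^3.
r_2 = 653 (mod 1331)

Hensel: r_{i+1} = r_i − f(r_i)/f′(r_i) mod 11^{i+2}, where f′(x) = 3x². Iterate:
  r_0 = 4 (mod 11)
  r_1 = 48 (mod 121)
  r_2 = 653 (mod 1331)
Final: r = 653 with f(r) ≡ 0 mod 11^3.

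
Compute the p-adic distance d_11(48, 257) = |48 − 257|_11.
d_11(48, 257) = 1/11

Step 1 — x − y = 48 − 257 = -209. Step 2 — v_11(-209) = 1 (factor: -209 = −(11^1 · 19); the sign does not affect v_p). Step 3 — |x − y|_11 = 11^{-1} = 1/11.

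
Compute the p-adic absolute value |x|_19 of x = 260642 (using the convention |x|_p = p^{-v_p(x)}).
|260642|_19 = 1/130321

Step 1 — compute v_19(x) by factoring powers of 19 out of the numerator and denominator: v_19(260642) = 4. Step 2 — apply |x|_p = p^{-v_p(x)} = 19^{-4} = 1/130321.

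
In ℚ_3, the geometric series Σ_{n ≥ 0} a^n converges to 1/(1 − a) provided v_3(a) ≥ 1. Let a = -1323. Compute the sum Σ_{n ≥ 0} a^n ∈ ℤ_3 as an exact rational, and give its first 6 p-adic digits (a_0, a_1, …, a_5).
Σ a^n = 1/(1 − a) = 1/1324;  first 6 digits = (1, 0, 0, 2, 1, 0)

v_3(a) = 3 ≥ 1, so the series converges in ℤ_3 to 1/(1 − a) = 1/(1 − (-1323)) = 1/1324. Expand this rational in ℤ_3: compute digits iteratively via d_i = x_i mod 3, x_{i+1} = (x_i − d_i)/3. The first 6 digits are (1, 0, 0, 2, 1, 0).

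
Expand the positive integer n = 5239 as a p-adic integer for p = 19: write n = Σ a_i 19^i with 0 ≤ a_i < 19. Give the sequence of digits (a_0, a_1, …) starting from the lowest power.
(a_0, a_1, …) = (14, 9, 14)

Repeated division by 19 gives the digits low-to-high: 5239 = 14 + 9·19^1 + 14·19^2. Digit sequence: (14, 9, 14).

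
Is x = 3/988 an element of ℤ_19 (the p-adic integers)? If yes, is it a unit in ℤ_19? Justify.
x ∉ ℤ_19 (v_19(x) = -1 < 0)

ℤ_19 = {x ∈ ℚ_19 : v_19(x) ≥ 0} and ℤ_19^× = {x ∈ ℤ_19 : v_19(x) = 0}. Here v_19(3/988) = v_19(num) − v_19(den) = -1; compare against these criteria.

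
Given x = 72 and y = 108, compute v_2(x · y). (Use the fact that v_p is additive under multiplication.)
v_2(7776) = 5

v_p(x) = 3 (factor: 72 = 2^3 · 9); v_p(y) = 2 (factor: 108 = 2^2 · 27). Additivity: v_p(xy) = v_p(x) + v_p(y) = 3 + 2 = 5. (Direct check: xy = 7776 = 2^5 · (243).)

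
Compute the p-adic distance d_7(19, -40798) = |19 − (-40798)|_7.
d_7(19, -40798) = 1/2401

Step 1 — x − y = 19 − (-40798) = 40817. Step 2 — v_7(40817) = 4 (factor: 40817 = (7^4 · 17); the sign does not affect v_p). Step 3 — |x − y|_7 = 7^{-4} = 1/2401.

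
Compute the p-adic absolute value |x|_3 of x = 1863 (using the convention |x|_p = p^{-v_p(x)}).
|1863|_3 = 1/81

Step 1 — compute v_3(x) by factoring powers of 3 out of the numerator and denominator: v_3(1863) = 4. Step 2 — apply |x|_p = p^{-v_p(x)} = 3^{-4} = 1/81.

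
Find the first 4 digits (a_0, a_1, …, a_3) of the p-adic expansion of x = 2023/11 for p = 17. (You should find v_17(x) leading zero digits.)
(a_0, …, a_3) = (0, 0, 13, 7)

v_17(2023/11) = 2, so a_0 = ... = a_1 = 0. Factor out: x = 17^2 · u with u = 7/11 a unit in ℤ_17. Expand u iteratively via a_{v+i} = u_i mod 17, u_{i+1} = (u_i − a_{v+i})/17:
  u_0 = 7/11;  a_2 = 13;  u_1 = (u_0 − 13)/17 = -8/11
  u_1 = -8/11;  a_3 = 7;  u_2 = (u_1 − 7)/17 = -5/11
Digits: (0, 0, 13, 7).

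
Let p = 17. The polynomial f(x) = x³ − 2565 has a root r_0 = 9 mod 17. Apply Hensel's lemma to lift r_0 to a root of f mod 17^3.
r_2 = 145 (mod 4913)

Hensel: r_{i+1} = r_i − f(r_i)/f′(r_i) mod 17^{i+2}, where f′(x) = 3x². Iterate:
  r_0 = 9 (mod 17)
  r_1 = 145 (mod 289)
  r_2 = 145 (mod 4913)
Final: r = 145 with f(r) ≡ 0 mod 17^3.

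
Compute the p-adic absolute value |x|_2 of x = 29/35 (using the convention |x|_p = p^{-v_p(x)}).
|29/35|_2 = 1

Step 1 — compute v_2(x) by factoring powers of 2 out of the numerator and denominator: v_2(29/35) = 0. Step 2 — apply |x|_p = p^{-v_p(x)} = 2^{0} = 1.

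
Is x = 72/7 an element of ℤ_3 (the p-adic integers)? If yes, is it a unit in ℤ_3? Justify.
x ∈ ℤ_3 but not a unit; v_3(x) = 2 > 0

ℤ_3 = {x ∈ ℚ_3 : v_3(x) ≥ 0} and ℤ_3^× = {x ∈ ℤ_3 : v_3(x) = 0}. Here v_3(72/7) = v_3(num) − v_3(den) = 2; compare against these criteria.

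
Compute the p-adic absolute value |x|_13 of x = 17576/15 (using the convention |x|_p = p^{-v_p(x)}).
|17576/15|_13 = 1/2197

Step 1 — compute v_13(x) by factoring powers of 13 out of the numerator and denominator: v_13(17576/15) = 3. Step 2 — apply |x|_p = p^{-v_p(x)} = 13^{-3} = 1/2197.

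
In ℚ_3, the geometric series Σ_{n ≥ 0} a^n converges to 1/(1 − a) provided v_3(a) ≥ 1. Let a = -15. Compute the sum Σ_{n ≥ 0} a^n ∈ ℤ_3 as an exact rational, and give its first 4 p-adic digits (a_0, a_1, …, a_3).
Σ a^n = 1/(1 − a) = 1/16;  first 4 digits = (1, 1, 2, 2)

v_3(a) = 1 ≥ 1, so the series converges in ℤ_3 to 1/(1 − a) = 1/(1 − (-15)) = 1/16. Expand this rational in ℤ_3: compute digits iteratively via d_i = x_i mod 3, x_{i+1} = (x_i − d_i)/3. The first 4 digits are (1, 1, 2, 2).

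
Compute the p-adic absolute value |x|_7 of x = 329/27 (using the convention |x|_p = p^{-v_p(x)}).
|329/27|_7 = 1/7

Step 1 — compute v_7(x) by factoring powers of 7 out of the numerator and denominator: v_7(329/27) = 1. Step 2 — apply |x|_p = p^{-v_p(x)} = 7^{-1} = 1/7.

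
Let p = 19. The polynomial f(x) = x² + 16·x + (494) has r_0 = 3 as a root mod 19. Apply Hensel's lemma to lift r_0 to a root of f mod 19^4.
r_3 = 44102 (mod 130321)

Hensel: r_{i+1} = r_i − f(r_i)·(f′(r_i))^{-1} mod 19^{i+2}, f′(x) = 2x + 16. Iterate:
  r_0 = 3 (mod 19)
  r_1 = 60 (mod 361)
  r_2 = 2948 (mod 6859)
  r_3 = 44102 (mod 130321)
Final: r = 44102 satisfies f(r) ≡ 0 mod 19^4.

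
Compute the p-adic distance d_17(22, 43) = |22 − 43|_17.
d_17(22, 43) = 1

Step 1 — x − y = 22 − 43 = -21. Step 2 — v_17(-21) = 0 (factor: -21 = −(17^0 · 21); the sign does not affect v_p). Step 3 — |x − y|_17 = 17^{0} = 1.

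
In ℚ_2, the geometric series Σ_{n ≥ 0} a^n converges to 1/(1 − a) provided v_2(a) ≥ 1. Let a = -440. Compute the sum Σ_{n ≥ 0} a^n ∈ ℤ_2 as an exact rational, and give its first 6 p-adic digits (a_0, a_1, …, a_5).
Σ a^n = 1/(1 − a) = 1/441;  first 6 digits = (1, 0, 0, 1, 0, 0)

v_2(a) = 3 ≥ 1, so the series converges in ℤ_2 to 1/(1 − a) = 1/(1 − (-440)) = 1/441. Expand this rational in ℤ_2: compute digits iteratively via d_i = x_i mod 2, x_{i+1} = (x_i − d_i)/2. The first 6 digits are (1, 0, 0, 1, 0, 0).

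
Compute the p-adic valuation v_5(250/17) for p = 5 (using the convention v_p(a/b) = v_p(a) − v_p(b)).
v_5(250/17) = 3

Factor powers of 5 from the numerator and denominator of the reduced fraction: 250 = 5^3 · 2 and 17 = 5^0 · 17. Apply v_p(a/b) = v_p(a) − v_p(b): v_5(250/17) = 3 − 0 = 3.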